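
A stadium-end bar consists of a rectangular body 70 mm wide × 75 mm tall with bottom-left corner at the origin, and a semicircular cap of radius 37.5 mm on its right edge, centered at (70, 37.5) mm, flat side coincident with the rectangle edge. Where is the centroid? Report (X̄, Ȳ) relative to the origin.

rectangular body: A = 70 × 75 = 5250.00, centroid at (35.00, 37.50).
semicircular end: A = ½π·37.5² = 2208.93, centroid at (85.92, 37.50).
ΣA = 7458.93 mm², ΣAX̄ = 373531.51 mm³, ΣAȲ = 279709.96 mm³.
X̄ = 373531.51/7458.93 = 50.08 mm; Ȳ = 279709.96/7458.93 = 37.50 mm.

X̄ = 50.08 mm, Ȳ = 37.50 mm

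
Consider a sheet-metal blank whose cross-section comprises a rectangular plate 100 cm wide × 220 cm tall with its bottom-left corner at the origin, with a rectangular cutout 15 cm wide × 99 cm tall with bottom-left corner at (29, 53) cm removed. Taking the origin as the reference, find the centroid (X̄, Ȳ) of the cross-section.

X̄ = 50.98 cm, Ȳ = 110.54 cm

plate: A = 100 × 220 = 22000.00, centroid at (50.00, 110.00).
hole: A = −(15 × 99) = -1485.00, centroid at (36.50, 102.50).
ΣA = 20515.00 cm²
ΣAX̄ = (22000.00)(50.00) + (-1485.00)(36.50) = 1045797.50 cm³
ΣAȲ = (22000.00)(110.00) + (-1485.00)(102.50) = 2267787.50 cm³
X̄ = 1045797.50 / 20515.00 = 50.98 cm
Ȳ = 2267787.50 / 20515.00 = 110.54 cm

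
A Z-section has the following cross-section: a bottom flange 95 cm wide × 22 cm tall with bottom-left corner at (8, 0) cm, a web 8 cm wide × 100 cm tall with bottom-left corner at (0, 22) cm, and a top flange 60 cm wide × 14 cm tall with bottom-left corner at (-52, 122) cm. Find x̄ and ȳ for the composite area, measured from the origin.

bottom flange: A = 95 × 22 = 2090.00, centroid at (55.50, 11.00).
web: A = 8 × 100 = 800.00, centroid at (4.00, 72.00).
top flange: A = 60 × 14 = 840.00, centroid at (-22.00, 129.00).
ΣA = 3730.00 cm²
ΣAx̄ = (2090.00)(55.50) + (800.00)(4.00) + (840.00)(-22.00) = 100715.00 cm³
ΣAȳ = (2090.00)(11.00) + (800.00)(72.00) + (840.00)(129.00) = 188950.00 cm³
x̄ = 100715.00 / 3730.00 = 27.00 cm
ȳ = 188950.00 / 3730.00 = 50.66 cm

x̄ = 27.00 cm, ȳ = 50.66 cm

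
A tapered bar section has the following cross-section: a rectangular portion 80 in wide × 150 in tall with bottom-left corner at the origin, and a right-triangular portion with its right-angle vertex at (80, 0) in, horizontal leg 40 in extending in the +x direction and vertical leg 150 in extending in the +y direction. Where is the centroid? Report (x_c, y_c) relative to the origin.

x_c = 50.67 in, y_c = 70.00 in

rectangular portion: A = 80 × 150 = 12000.00, centroid at (40.00, 75.00).
triangular portion: A = ½·40·150 = 3000.00, centroid at (93.33, 50.00).
ΣA = 15000.00 in², ΣAx_c = 760000.00 in³, ΣAy_c = 1050000.00 in³.
x_c = 760000.00/15000.00 = 50.67 in; y_c = 1050000.00/15000.00 = 70.00 in.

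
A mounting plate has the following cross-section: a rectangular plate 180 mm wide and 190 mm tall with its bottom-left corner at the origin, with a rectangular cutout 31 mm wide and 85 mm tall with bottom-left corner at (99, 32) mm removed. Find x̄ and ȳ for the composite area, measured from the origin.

plate: A = 180 × 190 = 34200.00, centroid at (90.00, 95.00).
hole: A = −(31 × 85) = -2635.00, centroid at (114.50, 74.50).
ΣA = 31565.00 mm²
ΣAx̄ = (34200.00)(90.00) + (-2635.00)(114.50) = 2776292.50 mm³
ΣAȳ = (34200.00)(95.00) + (-2635.00)(74.50) = 3052692.50 mm³
x̄ = 2776292.50 / 31565.00 = 87.95 mm
ȳ = 3052692.50 / 31565.00 = 96.71 mm

x̄ = 87.95 mm, ȳ = 96.71 mm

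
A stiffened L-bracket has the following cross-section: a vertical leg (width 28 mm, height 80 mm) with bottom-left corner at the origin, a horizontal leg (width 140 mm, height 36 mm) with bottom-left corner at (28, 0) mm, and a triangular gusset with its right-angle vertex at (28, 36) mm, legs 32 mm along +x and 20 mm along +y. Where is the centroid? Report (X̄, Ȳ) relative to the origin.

vertical leg: A = 28 × 80 = 2240.00, centroid at (14.00, 40.00).
horizontal leg: A = 140 × 36 = 5040.00, centroid at (98.00, 18.00).
gusset: A = ½·32·20 = 320.00, centroid at (38.67, 42.67).
ΣA = 7600.00 mm², ΣAX̄ = 537653.33 mm³, ΣAȲ = 193973.33 mm³.
X̄ = 537653.33/7600.00 = 70.74 mm; Ȳ = 193973.33/7600.00 = 25.52 mm.

X̄ = 70.74 mm, Ȳ = 25.52 mm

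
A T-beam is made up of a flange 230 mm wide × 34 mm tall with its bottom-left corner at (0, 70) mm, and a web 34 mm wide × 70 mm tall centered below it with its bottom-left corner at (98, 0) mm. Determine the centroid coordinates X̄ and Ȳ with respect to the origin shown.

X̄ = 115.00 mm, Ȳ = 74.87 mm

web: A = 34 × 70 = 2380.00, centroid at (115.00, 35.00).
flange: A = 230 × 34 = 7820.00, centroid at (115.00, 87.00).
ΣA = 10200.00 mm², ΣAX̄ = 1173000.00 mm³, ΣAȲ = 763640.00 mm³.
X̄ = 1173000.00/10200.00 = 115.00 mm; Ȳ = 763640.00/10200.00 = 74.87 mm.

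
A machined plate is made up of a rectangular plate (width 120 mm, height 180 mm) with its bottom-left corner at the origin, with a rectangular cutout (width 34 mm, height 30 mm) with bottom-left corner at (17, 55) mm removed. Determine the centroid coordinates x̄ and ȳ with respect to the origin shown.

plate: A = 120 × 180 = 21600.00, centroid at (60.00, 90.00).
hole: A = −(34 × 30) = -1020.00, centroid at (34.00, 70.00).
ΣA = 20580.00 mm²
ΣAx̄ = (21600.00)(60.00) + (-1020.00)(34.00) = 1261320.00 mm³
ΣAȳ = (21600.00)(90.00) + (-1020.00)(70.00) = 1872600.00 mm³
x̄ = 1261320.00 / 20580.00 = 61.29 mm
ȳ = 1872600.00 / 20580.00 = 90.99 mm

x̄ = 61.29 mm, ȳ = 90.99 mm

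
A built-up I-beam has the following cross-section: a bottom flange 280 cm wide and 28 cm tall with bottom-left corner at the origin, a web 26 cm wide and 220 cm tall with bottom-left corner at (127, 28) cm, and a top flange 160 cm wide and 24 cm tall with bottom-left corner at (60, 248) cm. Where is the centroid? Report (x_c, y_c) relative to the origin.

Part | A | x̄ᵢ | ȳᵢ | A·x̄ᵢ | A·ȳᵢ
bottom flange | 7840.00 | 140.00 | 14.00 | 1097600.00 | 109760.00
web | 5720.00 | 140.00 | 138.00 | 800800.00 | 789360.00
top flange | 3840.00 | 140.00 | 260.00 | 537600.00 | 998400.00
Σ | 17400.00 |  |  | 2436000.00 | 1897520.00
x_c = 2436000.00 / 17400.00 = 140.00 cm
y_c = 1897520.00 / 17400.00 = 109.05 cm

x_c = 140.00 cm, y_c = 109.05 cm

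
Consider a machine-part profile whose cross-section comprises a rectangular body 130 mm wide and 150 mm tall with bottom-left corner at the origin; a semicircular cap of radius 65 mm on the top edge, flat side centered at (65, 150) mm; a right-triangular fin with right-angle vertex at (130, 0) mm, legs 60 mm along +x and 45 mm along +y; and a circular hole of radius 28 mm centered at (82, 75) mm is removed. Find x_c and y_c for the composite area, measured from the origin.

rectangular body: A = 130 × 150 = 19500.00, centroid at (65.00, 75.00).
semicircular top: A = ½π·65² = 6636.61, centroid at (65.00, 177.59).
triangular fin: A = ½·60·45 = 1350.00, centroid at (150.00, 15.00).
hole: A = −π·28² = -2463.01, centroid at (82.00, 75.00).
ΣA = 25023.61 mm², ΣAx_c = 1699413.23 mm³, ΣAy_c = 2476599.86 mm³.
x_c = 1699413.23/25023.61 = 67.91 mm; y_c = 2476599.86/25023.61 = 98.97 mm.

x_c = 67.91 mm, y_c = 98.97 mm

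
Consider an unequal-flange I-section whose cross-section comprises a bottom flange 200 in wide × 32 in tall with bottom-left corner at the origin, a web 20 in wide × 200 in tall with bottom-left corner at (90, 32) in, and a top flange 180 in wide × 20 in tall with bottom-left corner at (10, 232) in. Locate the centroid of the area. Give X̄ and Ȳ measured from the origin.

X̄ = 100.00 in, Ȳ = 107.26 in

bottom flange: A = 200 × 32 = 6400.00, centroid at (100.00, 16.00).
web: A = 20 × 200 = 4000.00, centroid at (100.00, 132.00).
top flange: A = 180 × 20 = 3600.00, centroid at (100.00, 242.00).
ΣA = 14000.00 in², ΣAX̄ = 1400000.00 in³, ΣAȲ = 1501600.00 in³.
X̄ = 1400000.00/14000.00 = 100.00 in; Ȳ = 1501600.00/14000.00 = 107.26 in.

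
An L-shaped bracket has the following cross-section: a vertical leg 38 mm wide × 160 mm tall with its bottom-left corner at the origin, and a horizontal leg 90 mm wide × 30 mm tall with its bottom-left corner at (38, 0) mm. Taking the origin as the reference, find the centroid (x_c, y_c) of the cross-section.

vertical leg: A = 38 × 160 = 6080.00, centroid at (19.00, 80.00).
horizontal leg: A = 90 × 30 = 2700.00, centroid at (83.00, 15.00).
ΣA = 8780.00 mm², ΣAx_c = 339620.00 mm³, ΣAy_c = 526900.00 mm³.
x_c = 339620.00/8780.00 = 38.68 mm; y_c = 526900.00/8780.00 = 60.01 mm.

x_c = 38.68 mm, y_c = 60.01 mm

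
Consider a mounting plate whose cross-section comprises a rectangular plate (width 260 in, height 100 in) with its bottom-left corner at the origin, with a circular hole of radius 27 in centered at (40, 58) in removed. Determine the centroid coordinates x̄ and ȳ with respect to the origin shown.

x̄ = 138.69 in, ȳ = 49.23 in

plate: A = 260 × 100 = 26000.00, centroid at (130.00, 50.00).
hole: A = −π·27² = -2290.22, centroid at (40.00, 58.00).
ΣA = 23709.78 in², ΣAx̄ = 3288391.16 in³, ΣAȳ = 1167167.18 in³.
x̄ = 3288391.16/23709.78 = 138.69 in; ȳ = 1167167.18/23709.78 = 49.23 in.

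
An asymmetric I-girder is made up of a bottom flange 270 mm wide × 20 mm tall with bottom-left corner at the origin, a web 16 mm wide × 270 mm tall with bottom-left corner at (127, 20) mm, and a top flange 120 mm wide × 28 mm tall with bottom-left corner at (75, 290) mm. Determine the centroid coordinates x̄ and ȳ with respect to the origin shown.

x̄ = 135.00 mm, ȳ = 133.41 mm

bottom flange: A = 270 × 20 = 5400.00, centroid at (135.00, 10.00).
web: A = 16 × 270 = 4320.00, centroid at (135.00, 155.00).
top flange: A = 120 × 28 = 3360.00, centroid at (135.00, 304.00).
ΣA = 13080.00 mm²
ΣAx̄ = (5400.00)(135.00) + (4320.00)(135.00) + (3360.00)(135.00) = 1765800.00 mm³
ΣAȳ = (5400.00)(10.00) + (4320.00)(155.00) + (3360.00)(304.00) = 1745040.00 mm³
x̄ = 1765800.00 / 13080.00 = 135.00 mm
ȳ = 1745040.00 / 13080.00 = 133.41 mm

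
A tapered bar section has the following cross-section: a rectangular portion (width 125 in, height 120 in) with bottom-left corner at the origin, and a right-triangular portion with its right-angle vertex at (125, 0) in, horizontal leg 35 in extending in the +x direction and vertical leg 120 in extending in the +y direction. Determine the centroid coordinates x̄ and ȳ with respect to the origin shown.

rectangular portion: A = 125 × 120 = 15000.00, centroid at (62.50, 60.00).
triangular portion: A = ½·35·120 = 2100.00, centroid at (136.67, 40.00).
ΣA = 17100.00 in², ΣAx̄ = 1224500.00 in³, ΣAȳ = 984000.00 in³.
x̄ = 1224500.00/17100.00 = 71.61 in; ȳ = 984000.00/17100.00 = 57.54 in.

x̄ = 71.61 in, ȳ = 57.54 in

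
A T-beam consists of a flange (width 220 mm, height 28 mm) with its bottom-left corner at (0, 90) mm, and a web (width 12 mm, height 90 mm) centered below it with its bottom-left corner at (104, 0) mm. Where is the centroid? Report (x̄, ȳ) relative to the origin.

x̄ = 110.00 mm, ȳ = 95.20 mm

web: A = 12 × 90 = 1080.00, centroid at (110.00, 45.00).
flange: A = 220 × 28 = 6160.00, centroid at (110.00, 104.00).
ΣA = 7240.00 mm², ΣAx̄ = 796400.00 mm³, ΣAȳ = 689240.00 mm³.
x̄ = 796400.00/7240.00 = 110.00 mm; ȳ = 689240.00/7240.00 = 95.20 mm.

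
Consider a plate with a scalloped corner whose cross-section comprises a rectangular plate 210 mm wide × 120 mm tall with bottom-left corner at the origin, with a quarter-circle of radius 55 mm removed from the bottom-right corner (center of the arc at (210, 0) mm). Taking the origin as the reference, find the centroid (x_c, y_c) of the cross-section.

x_c = 96.50 mm, y_c = 63.82 mm

plate: A = 210 × 120 = 25200.00, centroid at (105.00, 60.00).
removed quarter-circle: A = −¼π·55² = -2375.83, centroid at (186.66, 23.34).
ΣA = 22824.17 mm²
ΣAx_c = (25200.00)(105.00) + (-2375.83)(186.66) = 2202534.15 mm³
ΣAy_c = (25200.00)(60.00) + (-2375.83)(23.34) = 1456541.67 mm³
x_c = 2202534.15 / 22824.17 = 96.50 mm
y_c = 1456541.67 / 22824.17 = 63.82 mm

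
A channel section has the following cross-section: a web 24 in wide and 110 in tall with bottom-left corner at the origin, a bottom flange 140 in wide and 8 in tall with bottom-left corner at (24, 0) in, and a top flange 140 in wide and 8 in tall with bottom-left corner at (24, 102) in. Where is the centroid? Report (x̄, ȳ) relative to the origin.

x̄ = 49.64 in, ȳ = 55.00 in

Part | A | x̄ᵢ | ȳᵢ | A·x̄ᵢ | A·ȳᵢ
web | 2640.00 | 12.00 | 55.00 | 31680.00 | 145200.00
bottom flange | 1120.00 | 94.00 | 4.00 | 105280.00 | 4480.00
top flange | 1120.00 | 94.00 | 106.00 | 105280.00 | 118720.00
Σ | 4880.00 |  |  | 242240.00 | 268400.00
x̄ = 242240.00 / 4880.00 = 49.64 in
ȳ = 268400.00 / 4880.00 = 55.00 in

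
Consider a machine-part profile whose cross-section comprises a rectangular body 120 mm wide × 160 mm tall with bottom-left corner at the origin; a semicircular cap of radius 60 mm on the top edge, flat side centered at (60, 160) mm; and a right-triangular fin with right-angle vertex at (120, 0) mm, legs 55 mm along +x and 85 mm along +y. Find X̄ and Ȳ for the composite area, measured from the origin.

rectangular body: A = 120 × 160 = 19200.00, centroid at (60.00, 80.00).
semicircular top: A = ½π·60² = 5654.87, centroid at (60.00, 185.46).
triangular fin: A = ½·55·85 = 2337.50, centroid at (138.33, 28.33).
ΣA = 27192.37 mm²
ΣAX̄ = (19200.00)(60.00) + (5654.87)(60.00) + (2337.50)(138.33) = 1814646.17 mm³
ΣAȲ = (19200.00)(80.00) + (5654.87)(185.46) + (2337.50)(28.33) = 2651007.85 mm³
X̄ = 1814646.17 / 27192.37 = 66.73 mm
Ȳ = 2651007.85 / 27192.37 = 97.49 mm

X̄ = 66.73 mm, Ȳ = 97.49 mm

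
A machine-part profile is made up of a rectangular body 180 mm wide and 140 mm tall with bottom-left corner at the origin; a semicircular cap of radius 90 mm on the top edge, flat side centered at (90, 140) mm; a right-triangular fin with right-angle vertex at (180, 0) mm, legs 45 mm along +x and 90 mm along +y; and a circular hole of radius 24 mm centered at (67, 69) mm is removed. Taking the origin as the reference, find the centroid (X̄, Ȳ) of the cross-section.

X̄ = 96.67 mm, Ȳ = 104.02 mm

Part | A | x̄ᵢ | ȳᵢ | A·x̄ᵢ | A·ȳᵢ
rectangular body | 25200.00 | 90.00 | 70.00 | 2268000.00 | 1764000.00
semicircular top | 12723.45 | 90.00 | 178.20 | 1145110.52 | 2267283.03
triangular fin | 2025.00 | 195.00 | 30.00 | 394875.00 | 60750.00
hole | -1809.56 | 67.00 | 69.00 | -121240.34 | -124859.46
Σ | 38138.89 |  |  | 3686745.18 | 3967173.58
X̄ = 3686745.18 / 38138.89 = 96.67 mm
Ȳ = 3967173.58 / 38138.89 = 104.02 mm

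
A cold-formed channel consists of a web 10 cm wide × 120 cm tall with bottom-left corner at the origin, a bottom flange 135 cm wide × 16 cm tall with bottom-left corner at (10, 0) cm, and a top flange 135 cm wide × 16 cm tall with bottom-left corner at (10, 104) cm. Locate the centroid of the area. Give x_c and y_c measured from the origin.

web: A = 10 × 120 = 1200.00, centroid at (5.00, 60.00).
bottom flange: A = 135 × 16 = 2160.00, centroid at (77.50, 8.00).
top flange: A = 135 × 16 = 2160.00, centroid at (77.50, 112.00).
ΣA = 5520.00 cm², ΣAx_c = 340800.00 cm³, ΣAy_c = 331200.00 cm³.
x_c = 340800.00/5520.00 = 61.74 cm; y_c = 331200.00/5520.00 = 60.00 cm.

x_c = 61.74 cm, y_c = 60.00 cm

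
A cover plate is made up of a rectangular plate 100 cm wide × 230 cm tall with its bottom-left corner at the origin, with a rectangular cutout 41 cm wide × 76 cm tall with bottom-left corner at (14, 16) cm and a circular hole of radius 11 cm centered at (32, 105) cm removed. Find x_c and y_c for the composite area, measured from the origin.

x_c = 52.83 cm, y_c = 124.94 cm

plate: A = 100 × 230 = 23000.00, centroid at (50.00, 115.00).
hole 1: A = −(41 × 76) = -3116.00, centroid at (34.50, 54.00).
hole 2: A = −π·11² = -380.13, centroid at (32.00, 105.00).
ΣA = 19503.87 cm²
ΣAx_c = (23000.00)(50.00) + (-3116.00)(34.50) + (-380.13)(32.00) = 1030333.75 cm³
ΣAy_c = (23000.00)(115.00) + (-3116.00)(54.00) + (-380.13)(105.00) = 2436822.07 cm³
x_c = 1030333.75 / 19503.87 = 52.83 cm
y_c = 2436822.07 / 19503.87 = 124.94 cm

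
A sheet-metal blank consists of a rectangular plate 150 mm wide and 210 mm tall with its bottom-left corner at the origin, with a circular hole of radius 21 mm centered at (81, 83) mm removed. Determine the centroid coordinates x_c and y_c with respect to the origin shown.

plate: A = 150 × 210 = 31500.00, centroid at (75.00, 105.00).
hole: A = −π·21² = -1385.44, centroid at (81.00, 83.00).
ΣA = 30114.56 mm², ΣAx_c = 2250279.17 mm³, ΣAy_c = 3192508.28 mm³.
x_c = 2250279.17/30114.56 = 74.72 mm; y_c = 3192508.28/30114.56 = 106.01 mm.

x_c = 74.72 mm, y_c = 106.01 mm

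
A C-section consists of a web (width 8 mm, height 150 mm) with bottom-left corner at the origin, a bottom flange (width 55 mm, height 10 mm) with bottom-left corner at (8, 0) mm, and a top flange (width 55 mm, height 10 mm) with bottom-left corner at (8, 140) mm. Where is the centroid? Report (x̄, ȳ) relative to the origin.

web: A = 8 × 150 = 1200.00, centroid at (4.00, 75.00).
bottom flange: A = 55 × 10 = 550.00, centroid at (35.50, 5.00).
top flange: A = 55 × 10 = 550.00, centroid at (35.50, 145.00).
ΣA = 2300.00 mm²
ΣAx̄ = (1200.00)(4.00) + (550.00)(35.50) + (550.00)(35.50) = 43850.00 mm³
ΣAȳ = (1200.00)(75.00) + (550.00)(5.00) + (550.00)(145.00) = 172500.00 mm³
x̄ = 43850.00 / 2300.00 = 19.07 mm
ȳ = 172500.00 / 2300.00 = 75.00 mm

x̄ = 19.07 mm, ȳ = 75.00 mm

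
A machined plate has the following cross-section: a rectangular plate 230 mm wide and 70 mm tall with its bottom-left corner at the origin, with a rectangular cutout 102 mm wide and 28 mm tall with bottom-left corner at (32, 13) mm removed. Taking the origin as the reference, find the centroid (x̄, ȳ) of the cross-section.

plate: A = 230 × 70 = 16100.00, centroid at (115.00, 35.00).
hole: A = −(102 × 28) = -2856.00, centroid at (83.00, 27.00).
ΣA = 13244.00 mm²
ΣAx̄ = (16100.00)(115.00) + (-2856.00)(83.00) = 1614452.00 mm³
ΣAȳ = (16100.00)(35.00) + (-2856.00)(27.00) = 486388.00 mm³
x̄ = 1614452.00 / 13244.00 = 121.90 mm
ȳ = 486388.00 / 13244.00 = 36.73 mm

x̄ = 121.90 mm, ȳ = 36.73 mm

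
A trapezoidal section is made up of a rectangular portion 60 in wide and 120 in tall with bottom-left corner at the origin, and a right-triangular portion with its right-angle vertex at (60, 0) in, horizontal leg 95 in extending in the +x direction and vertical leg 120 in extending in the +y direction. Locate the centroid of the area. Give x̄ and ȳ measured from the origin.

rectangular portion: A = 60 × 120 = 7200.00, centroid at (30.00, 60.00).
triangular portion: A = ½·95·120 = 5700.00, centroid at (91.67, 40.00).
ΣA = 12900.00 in²
ΣAx̄ = (7200.00)(30.00) + (5700.00)(91.67) = 738500.00 in³
ΣAȳ = (7200.00)(60.00) + (5700.00)(40.00) = 660000.00 in³
x̄ = 738500.00 / 12900.00 = 57.25 in
ȳ = 660000.00 / 12900.00 = 51.16 in

x̄ = 57.25 in, ȳ = 51.16 in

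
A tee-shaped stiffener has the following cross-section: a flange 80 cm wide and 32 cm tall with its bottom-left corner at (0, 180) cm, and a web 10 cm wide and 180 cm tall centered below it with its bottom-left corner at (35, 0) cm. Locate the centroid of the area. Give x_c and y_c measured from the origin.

Part | A | x̄ᵢ | ȳᵢ | A·x̄ᵢ | A·ȳᵢ
web | 1800.00 | 40.00 | 90.00 | 72000.00 | 162000.00
flange | 2560.00 | 40.00 | 196.00 | 102400.00 | 501760.00
Σ | 4360.00 |  |  | 174400.00 | 663760.00
x_c = 174400.00 / 4360.00 = 40.00 cm
y_c = 663760.00 / 4360.00 = 152.24 cm

x_c = 40.00 cm, y_c = 152.24 cm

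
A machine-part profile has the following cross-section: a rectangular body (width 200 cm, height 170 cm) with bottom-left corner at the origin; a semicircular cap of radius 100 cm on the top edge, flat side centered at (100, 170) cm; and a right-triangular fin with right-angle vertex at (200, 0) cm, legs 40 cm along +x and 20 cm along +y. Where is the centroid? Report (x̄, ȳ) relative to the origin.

rectangular body: A = 200 × 170 = 34000.00, centroid at (100.00, 85.00).
semicircular top: A = ½π·100² = 15707.96, centroid at (100.00, 212.44).
triangular fin: A = ½·40·20 = 400.00, centroid at (213.33, 6.67).
ΣA = 50107.96 cm²
ΣAx̄ = (34000.00)(100.00) + (15707.96)(100.00) + (400.00)(213.33) = 5056129.66 cm³
ΣAȳ = (34000.00)(85.00) + (15707.96)(212.44) + (400.00)(6.67) = 6229687.09 cm³
x̄ = 5056129.66 / 50107.96 = 100.90 cm
ȳ = 6229687.09 / 50107.96 = 124.33 cm

x̄ = 100.90 cm, ȳ = 124.33 cm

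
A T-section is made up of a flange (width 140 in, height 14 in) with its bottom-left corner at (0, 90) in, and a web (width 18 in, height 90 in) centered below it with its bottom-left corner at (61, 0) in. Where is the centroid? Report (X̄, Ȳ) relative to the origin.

web: A = 18 × 90 = 1620.00, centroid at (70.00, 45.00).
flange: A = 140 × 14 = 1960.00, centroid at (70.00, 97.00).
ΣA = 3580.00 in², ΣAX̄ = 250600.00 in³, ΣAȲ = 263020.00 in³.
X̄ = 250600.00/3580.00 = 70.00 in; Ȳ = 263020.00/3580.00 = 73.47 in.

X̄ = 70.00 in, Ȳ = 73.47 in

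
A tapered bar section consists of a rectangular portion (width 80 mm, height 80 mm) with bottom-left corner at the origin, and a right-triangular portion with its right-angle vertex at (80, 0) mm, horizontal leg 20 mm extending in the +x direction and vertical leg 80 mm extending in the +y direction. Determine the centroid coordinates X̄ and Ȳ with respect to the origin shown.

X̄ = 45.19 mm, Ȳ = 38.52 mm

Part | A | x̄ᵢ | ȳᵢ | A·x̄ᵢ | A·ȳᵢ
rectangular portion | 6400.00 | 40.00 | 40.00 | 256000.00 | 256000.00
triangular portion | 800.00 | 86.67 | 26.67 | 69333.33 | 21333.33
Σ | 7200.00 |  |  | 325333.33 | 277333.33
X̄ = 325333.33 / 7200.00 = 45.19 mm
Ȳ = 277333.33 / 7200.00 = 38.52 mm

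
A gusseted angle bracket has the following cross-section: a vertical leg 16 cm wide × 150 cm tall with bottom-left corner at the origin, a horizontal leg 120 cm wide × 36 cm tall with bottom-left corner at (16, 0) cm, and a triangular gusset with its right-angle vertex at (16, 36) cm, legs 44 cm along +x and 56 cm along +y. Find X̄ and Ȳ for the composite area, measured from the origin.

vertical leg: A = 16 × 150 = 2400.00, centroid at (8.00, 75.00).
horizontal leg: A = 120 × 36 = 4320.00, centroid at (76.00, 18.00).
gusset: A = ½·44·56 = 1232.00, centroid at (30.67, 54.67).
ΣA = 7952.00 cm², ΣAX̄ = 385301.33 cm³, ΣAȲ = 325109.33 cm³.
X̄ = 385301.33/7952.00 = 48.45 cm; Ȳ = 325109.33/7952.00 = 40.88 cm.

X̄ = 48.45 cm, Ȳ = 40.88 cm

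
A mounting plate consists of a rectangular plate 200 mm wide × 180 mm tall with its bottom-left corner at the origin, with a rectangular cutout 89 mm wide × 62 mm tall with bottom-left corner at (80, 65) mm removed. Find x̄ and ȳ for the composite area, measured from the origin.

plate: A = 200 × 180 = 36000.00, centroid at (100.00, 90.00).
hole: A = −(89 × 62) = -5518.00, centroid at (124.50, 96.00).
ΣA = 30482.00 mm²
ΣAx̄ = (36000.00)(100.00) + (-5518.00)(124.50) = 2913009.00 mm³
ΣAȳ = (36000.00)(90.00) + (-5518.00)(96.00) = 2710272.00 mm³
x̄ = 2913009.00 / 30482.00 = 95.56 mm
ȳ = 2710272.00 / 30482.00 = 88.91 mm

x̄ = 95.56 mm, ȳ = 88.91 mm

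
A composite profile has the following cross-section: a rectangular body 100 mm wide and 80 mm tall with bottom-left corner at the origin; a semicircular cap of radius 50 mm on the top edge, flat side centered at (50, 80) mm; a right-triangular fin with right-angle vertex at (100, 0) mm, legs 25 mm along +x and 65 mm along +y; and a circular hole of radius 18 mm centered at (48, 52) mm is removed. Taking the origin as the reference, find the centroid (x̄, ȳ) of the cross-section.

x̄ = 54.22 mm, ȳ = 58.20 mm

Part | A | x̄ᵢ | ȳᵢ | A·x̄ᵢ | A·ȳᵢ
rectangular body | 8000.00 | 50.00 | 40.00 | 400000.00 | 320000.00
semicircular top | 3926.99 | 50.00 | 101.22 | 196349.54 | 397492.60
triangular fin | 812.50 | 108.33 | 21.67 | 88020.83 | 17604.17
hole | -1017.88 | 48.00 | 52.00 | -48858.05 | -52929.55
Σ | 11721.61 |  |  | 635512.33 | 682167.21
x̄ = 635512.33 / 11721.61 = 54.22 mm
ȳ = 682167.21 / 11721.61 = 58.20 mm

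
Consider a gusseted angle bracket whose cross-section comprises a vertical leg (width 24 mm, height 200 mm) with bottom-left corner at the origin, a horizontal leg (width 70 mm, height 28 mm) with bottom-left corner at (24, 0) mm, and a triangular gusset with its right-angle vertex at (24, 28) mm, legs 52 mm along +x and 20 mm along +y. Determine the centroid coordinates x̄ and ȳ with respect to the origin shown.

x̄ = 26.75 mm, ȳ = 72.18 mm

vertical leg: A = 24 × 200 = 4800.00, centroid at (12.00, 100.00).
horizontal leg: A = 70 × 28 = 1960.00, centroid at (59.00, 14.00).
gusset: A = ½·52·20 = 520.00, centroid at (41.33, 34.67).
ΣA = 7280.00 mm², ΣAx̄ = 194733.33 mm³, ΣAȳ = 525466.67 mm³.
x̄ = 194733.33/7280.00 = 26.75 mm; ȳ = 525466.67/7280.00 = 72.18 mm.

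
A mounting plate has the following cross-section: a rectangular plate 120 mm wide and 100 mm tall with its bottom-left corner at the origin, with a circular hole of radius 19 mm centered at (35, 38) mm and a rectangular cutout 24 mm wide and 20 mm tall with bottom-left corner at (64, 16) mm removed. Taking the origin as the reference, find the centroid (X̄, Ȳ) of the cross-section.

X̄ = 61.99 mm, Ȳ = 52.42 mm

Part | A | x̄ᵢ | ȳᵢ | A·x̄ᵢ | A·ȳᵢ
plate | 12000.00 | 60.00 | 50.00 | 720000.00 | 600000.00
hole 1 | -1134.11 | 35.00 | 38.00 | -39694.02 | -43096.37
hole 2 | -480.00 | 76.00 | 26.00 | -36480.00 | -12480.00
Σ | 10385.89 |  |  | 643825.98 | 544423.63
X̄ = 643825.98 / 10385.89 = 61.99 mm
Ȳ = 544423.63 / 10385.89 = 52.42 mm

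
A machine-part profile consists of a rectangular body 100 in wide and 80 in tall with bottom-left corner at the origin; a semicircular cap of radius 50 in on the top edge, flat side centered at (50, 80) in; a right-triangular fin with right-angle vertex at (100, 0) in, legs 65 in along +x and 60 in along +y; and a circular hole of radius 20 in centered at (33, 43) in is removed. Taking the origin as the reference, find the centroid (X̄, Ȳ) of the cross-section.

rectangular body: A = 100 × 80 = 8000.00, centroid at (50.00, 40.00).
semicircular top: A = ½π·50² = 3926.99, centroid at (50.00, 101.22).
triangular fin: A = ½·65·60 = 1950.00, centroid at (121.67, 20.00).
hole: A = −π·20² = -1256.64, centroid at (33.00, 43.00).
ΣA = 12620.35 in², ΣAX̄ = 792130.52 in³, ΣAȲ = 702457.21 in³.
X̄ = 792130.52/12620.35 = 62.77 in; Ȳ = 702457.21/12620.35 = 55.66 in.

X̄ = 62.77 in, Ȳ = 55.66 in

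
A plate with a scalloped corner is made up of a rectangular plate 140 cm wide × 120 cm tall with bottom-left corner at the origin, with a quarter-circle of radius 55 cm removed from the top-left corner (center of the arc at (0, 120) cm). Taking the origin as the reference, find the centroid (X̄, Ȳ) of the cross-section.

Part | A | x̄ᵢ | ȳᵢ | A·x̄ᵢ | A·ȳᵢ
plate | 16800.00 | 70.00 | 60.00 | 1176000.00 | 1008000.00
removed quarter-circle | -2375.83 | 23.34 | 96.66 | -55458.33 | -229641.20
Σ | 14424.17 |  |  | 1120541.67 | 778358.80
X̄ = 1120541.67 / 14424.17 = 77.68 cm
Ȳ = 778358.80 / 14424.17 = 53.96 cm

X̄ = 77.68 cm, Ȳ = 53.96 cm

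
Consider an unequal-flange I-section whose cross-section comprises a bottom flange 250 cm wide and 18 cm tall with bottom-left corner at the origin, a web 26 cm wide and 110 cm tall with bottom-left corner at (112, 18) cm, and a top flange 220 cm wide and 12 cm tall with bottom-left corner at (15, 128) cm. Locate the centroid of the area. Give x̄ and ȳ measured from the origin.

x̄ = 125.00 cm, ȳ = 60.30 cm

bottom flange: A = 250 × 18 = 4500.00, centroid at (125.00, 9.00).
web: A = 26 × 110 = 2860.00, centroid at (125.00, 73.00).
top flange: A = 220 × 12 = 2640.00, centroid at (125.00, 134.00).
ΣA = 10000.00 cm², ΣAx̄ = 1250000.00 cm³, ΣAȳ = 603040.00 cm³.
x̄ = 1250000.00/10000.00 = 125.00 cm; ȳ = 603040.00/10000.00 = 60.30 cm.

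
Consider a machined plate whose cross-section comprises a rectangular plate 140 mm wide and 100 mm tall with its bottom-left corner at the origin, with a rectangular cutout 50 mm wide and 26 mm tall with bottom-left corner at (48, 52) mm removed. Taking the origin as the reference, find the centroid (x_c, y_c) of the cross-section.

x_c = 69.69 mm, y_c = 48.46 mm

plate: A = 140 × 100 = 14000.00, centroid at (70.00, 50.00).
hole: A = −(50 × 26) = -1300.00, centroid at (73.00, 65.00).
ΣA = 12700.00 mm²
ΣAx_c = (14000.00)(70.00) + (-1300.00)(73.00) = 885100.00 mm³
ΣAy_c = (14000.00)(50.00) + (-1300.00)(65.00) = 615500.00 mm³
x_c = 885100.00 / 12700.00 = 69.69 mm
y_c = 615500.00 / 12700.00 = 48.46 mm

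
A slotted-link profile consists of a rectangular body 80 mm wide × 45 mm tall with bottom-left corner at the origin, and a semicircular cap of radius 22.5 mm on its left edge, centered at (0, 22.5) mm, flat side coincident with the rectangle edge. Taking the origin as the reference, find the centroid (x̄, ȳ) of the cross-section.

rectangular body: A = 80 × 45 = 3600.00, centroid at (40.00, 22.50).
semicircular end: A = ½π·22.5² = 795.22, centroid at (-9.55, 22.50).
ΣA = 4395.22 mm²
ΣAx̄ = (3600.00)(40.00) + (795.22)(-9.55) = 136406.25 mm³
ΣAȳ = (3600.00)(22.50) + (795.22)(22.50) = 98892.35 mm³
x̄ = 136406.25 / 4395.22 = 31.04 mm
ȳ = 98892.35 / 4395.22 = 22.50 mm

x̄ = 31.04 mm, ȳ = 22.50 mm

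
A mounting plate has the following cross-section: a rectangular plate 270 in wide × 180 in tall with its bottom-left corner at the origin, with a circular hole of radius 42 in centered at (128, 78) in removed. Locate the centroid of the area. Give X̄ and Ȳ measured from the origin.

Part | A | x̄ᵢ | ȳᵢ | A·x̄ᵢ | A·ȳᵢ
plate | 48600.00 | 135.00 | 90.00 | 6561000.00 | 4374000.00
hole | -5541.77 | 128.00 | 78.00 | -709346.49 | -432258.02
Σ | 43058.23 |  |  | 5851653.51 | 3941741.98
X̄ = 5851653.51 / 43058.23 = 135.90 in
Ȳ = 3941741.98 / 43058.23 = 91.54 in

X̄ = 135.90 in, Ȳ = 91.54 in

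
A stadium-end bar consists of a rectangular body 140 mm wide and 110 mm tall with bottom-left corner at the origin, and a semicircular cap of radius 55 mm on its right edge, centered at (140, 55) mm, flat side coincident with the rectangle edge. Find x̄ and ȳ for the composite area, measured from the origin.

Part | A | x̄ᵢ | ȳᵢ | A·x̄ᵢ | A·ȳᵢ
rectangular body | 15400.00 | 70.00 | 55.00 | 1078000.00 | 847000.00
semicircular end | 4751.66 | 163.34 | 55.00 | 776148.91 | 261341.24
Σ | 20151.66 |  |  | 1854148.91 | 1108341.24
x̄ = 1854148.91 / 20151.66 = 92.01 mm
ȳ = 1108341.24 / 20151.66 = 55.00 mm

x̄ = 92.01 mm, ȳ = 55.00 mm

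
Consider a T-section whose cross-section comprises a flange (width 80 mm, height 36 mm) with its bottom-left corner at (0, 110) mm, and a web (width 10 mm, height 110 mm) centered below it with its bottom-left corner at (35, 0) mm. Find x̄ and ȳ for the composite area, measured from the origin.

x̄ = 40.00 mm, ȳ = 107.82 mm

web: A = 10 × 110 = 1100.00, centroid at (40.00, 55.00).
flange: A = 80 × 36 = 2880.00, centroid at (40.00, 128.00).
ΣA = 3980.00 mm²
ΣAx̄ = (1100.00)(40.00) + (2880.00)(40.00) = 159200.00 mm³
ΣAȳ = (1100.00)(55.00) + (2880.00)(128.00) = 429140.00 mm³
x̄ = 159200.00 / 3980.00 = 40.00 mm
ȳ = 429140.00 / 3980.00 = 107.82 mm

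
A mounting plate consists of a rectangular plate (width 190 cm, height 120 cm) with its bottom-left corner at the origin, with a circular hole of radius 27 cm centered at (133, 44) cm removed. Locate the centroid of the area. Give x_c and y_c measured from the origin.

plate: A = 190 × 120 = 22800.00, centroid at (95.00, 60.00).
hole: A = −π·27² = -2290.22, centroid at (133.00, 44.00).
ΣA = 20509.78 cm², ΣAx_c = 1861400.60 cm³, ΣAy_c = 1267230.27 cm³.
x_c = 1861400.60/20509.78 = 90.76 cm; y_c = 1267230.27/20509.78 = 61.79 cm.

x_c = 90.76 cm, y_c = 61.79 cm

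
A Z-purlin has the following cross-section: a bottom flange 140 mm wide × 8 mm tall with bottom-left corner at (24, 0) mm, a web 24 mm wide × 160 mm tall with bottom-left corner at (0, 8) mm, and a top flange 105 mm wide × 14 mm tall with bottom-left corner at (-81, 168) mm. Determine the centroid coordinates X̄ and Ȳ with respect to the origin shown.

X̄ = 17.02 mm, Ȳ = 93.26 mm

bottom flange: A = 140 × 8 = 1120.00, centroid at (94.00, 4.00).
web: A = 24 × 160 = 3840.00, centroid at (12.00, 88.00).
top flange: A = 105 × 14 = 1470.00, centroid at (-28.50, 175.00).
ΣA = 6430.00 mm²
ΣAX̄ = (1120.00)(94.00) + (3840.00)(12.00) + (1470.00)(-28.50) = 109465.00 mm³
ΣAȲ = (1120.00)(4.00) + (3840.00)(88.00) + (1470.00)(175.00) = 599650.00 mm³
X̄ = 109465.00 / 6430.00 = 17.02 mm
Ȳ = 599650.00 / 6430.00 = 93.26 mm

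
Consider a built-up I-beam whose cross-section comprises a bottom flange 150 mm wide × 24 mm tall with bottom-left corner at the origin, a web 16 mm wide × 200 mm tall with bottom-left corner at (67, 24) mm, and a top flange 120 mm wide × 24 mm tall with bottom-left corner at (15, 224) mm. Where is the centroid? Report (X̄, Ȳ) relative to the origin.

bottom flange: A = 150 × 24 = 3600.00, centroid at (75.00, 12.00).
web: A = 16 × 200 = 3200.00, centroid at (75.00, 124.00).
top flange: A = 120 × 24 = 2880.00, centroid at (75.00, 236.00).
ΣA = 9680.00 mm²
ΣAX̄ = (3600.00)(75.00) + (3200.00)(75.00) + (2880.00)(75.00) = 726000.00 mm³
ΣAȲ = (3600.00)(12.00) + (3200.00)(124.00) + (2880.00)(236.00) = 1119680.00 mm³
X̄ = 726000.00 / 9680.00 = 75.00 mm
Ȳ = 1119680.00 / 9680.00 = 115.67 mm

X̄ = 75.00 mm, Ȳ = 115.67 mm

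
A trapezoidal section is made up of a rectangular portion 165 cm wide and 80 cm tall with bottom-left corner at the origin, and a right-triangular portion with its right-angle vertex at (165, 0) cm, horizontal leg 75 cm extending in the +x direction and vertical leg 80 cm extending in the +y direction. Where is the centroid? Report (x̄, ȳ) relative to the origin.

rectangular portion: A = 165 × 80 = 13200.00, centroid at (82.50, 40.00).
triangular portion: A = ½·75·80 = 3000.00, centroid at (190.00, 26.67).
ΣA = 16200.00 cm²
ΣAx̄ = (13200.00)(82.50) + (3000.00)(190.00) = 1659000.00 cm³
ΣAȳ = (13200.00)(40.00) + (3000.00)(26.67) = 608000.00 cm³
x̄ = 1659000.00 / 16200.00 = 102.41 cm
ȳ = 608000.00 / 16200.00 = 37.53 cm

x̄ = 102.41 cm, ȳ = 37.53 cm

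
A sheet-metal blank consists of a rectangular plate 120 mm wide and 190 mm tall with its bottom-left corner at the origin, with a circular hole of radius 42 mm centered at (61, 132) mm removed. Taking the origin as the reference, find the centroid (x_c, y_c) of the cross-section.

Part | A | x̄ᵢ | ȳᵢ | A·x̄ᵢ | A·ȳᵢ
plate | 22800.00 | 60.00 | 95.00 | 1368000.00 | 2166000.00
hole | -5541.77 | 61.00 | 132.00 | -338047.94 | -731513.57
Σ | 17258.23 |  |  | 1029952.06 | 1434486.43
x_c = 1029952.06 / 17258.23 = 59.68 mm
y_c = 1434486.43 / 17258.23 = 83.12 mm

x_c = 59.68 mm, y_c = 83.12 mm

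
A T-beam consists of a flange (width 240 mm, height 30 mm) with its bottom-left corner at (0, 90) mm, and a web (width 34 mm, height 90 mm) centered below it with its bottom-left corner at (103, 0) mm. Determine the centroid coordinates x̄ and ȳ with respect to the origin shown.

Part | A | x̄ᵢ | ȳᵢ | A·x̄ᵢ | A·ȳᵢ
web | 3060.00 | 120.00 | 45.00 | 367200.00 | 137700.00
flange | 7200.00 | 120.00 | 105.00 | 864000.00 | 756000.00
Σ | 10260.00 |  |  | 1231200.00 | 893700.00
x̄ = 1231200.00 / 10260.00 = 120.00 mm
ȳ = 893700.00 / 10260.00 = 87.11 mm

x̄ = 120.00 mm, ȳ = 87.11 mm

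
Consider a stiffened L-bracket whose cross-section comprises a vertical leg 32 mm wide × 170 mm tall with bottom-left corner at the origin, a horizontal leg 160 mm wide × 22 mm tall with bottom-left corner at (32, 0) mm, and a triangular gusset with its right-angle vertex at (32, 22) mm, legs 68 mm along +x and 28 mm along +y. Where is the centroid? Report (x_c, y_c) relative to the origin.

vertical leg: A = 32 × 170 = 5440.00, centroid at (16.00, 85.00).
horizontal leg: A = 160 × 22 = 3520.00, centroid at (112.00, 11.00).
gusset: A = ½·68·28 = 952.00, centroid at (54.67, 31.33).
ΣA = 9912.00 mm², ΣAx_c = 533322.67 mm³, ΣAy_c = 530949.33 mm³.
x_c = 533322.67/9912.00 = 53.81 mm; y_c = 530949.33/9912.00 = 53.57 mm.

x_c = 53.81 mm, y_c = 53.57 mm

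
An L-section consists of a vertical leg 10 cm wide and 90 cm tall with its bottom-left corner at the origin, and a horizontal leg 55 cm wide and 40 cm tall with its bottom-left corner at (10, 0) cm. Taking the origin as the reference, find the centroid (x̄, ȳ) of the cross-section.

x̄ = 28.06 cm, ȳ = 27.26 cm

Part | A | x̄ᵢ | ȳᵢ | A·x̄ᵢ | A·ȳᵢ
vertical leg | 900.00 | 5.00 | 45.00 | 4500.00 | 40500.00
horizontal leg | 2200.00 | 37.50 | 20.00 | 82500.00 | 44000.00
Σ | 3100.00 |  |  | 87000.00 | 84500.00
x̄ = 87000.00 / 3100.00 = 28.06 cm
ȳ = 84500.00 / 3100.00 = 27.26 cm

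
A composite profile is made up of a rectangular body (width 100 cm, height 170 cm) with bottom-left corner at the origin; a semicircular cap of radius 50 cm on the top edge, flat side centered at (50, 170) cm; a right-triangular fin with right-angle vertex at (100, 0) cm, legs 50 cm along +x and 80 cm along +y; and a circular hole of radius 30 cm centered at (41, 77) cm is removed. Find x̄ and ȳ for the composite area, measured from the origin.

rectangular body: A = 100 × 170 = 17000.00, centroid at (50.00, 85.00).
semicircular top: A = ½π·50² = 3926.99, centroid at (50.00, 191.22).
triangular fin: A = ½·50·80 = 2000.00, centroid at (116.67, 26.67).
hole: A = −π·30² = -2827.43, centroid at (41.00, 77.00).
ΣA = 20099.56 cm², ΣAx̄ = 1163758.11 cm³, ΣAȳ = 2031542.73 cm³.
x̄ = 1163758.11/20099.56 = 57.90 cm; ȳ = 2031542.73/20099.56 = 101.07 cm.

x̄ = 57.90 cm, ȳ = 101.07 cm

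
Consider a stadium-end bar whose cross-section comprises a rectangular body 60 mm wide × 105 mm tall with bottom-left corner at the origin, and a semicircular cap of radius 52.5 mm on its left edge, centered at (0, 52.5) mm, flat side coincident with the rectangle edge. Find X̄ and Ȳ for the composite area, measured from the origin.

X̄ = 8.71 mm, Ȳ = 52.50 mm

Part | A | x̄ᵢ | ȳᵢ | A·x̄ᵢ | A·ȳᵢ
rectangular body | 6300.00 | 30.00 | 52.50 | 189000.00 | 330750.00
semicircular end | 4329.51 | -22.28 | 52.50 | -96468.75 | 227299.14
Σ | 10629.51 |  |  | 92531.25 | 558049.14
X̄ = 92531.25 / 10629.51 = 8.71 mm
Ȳ = 558049.14 / 10629.51 = 52.50 mm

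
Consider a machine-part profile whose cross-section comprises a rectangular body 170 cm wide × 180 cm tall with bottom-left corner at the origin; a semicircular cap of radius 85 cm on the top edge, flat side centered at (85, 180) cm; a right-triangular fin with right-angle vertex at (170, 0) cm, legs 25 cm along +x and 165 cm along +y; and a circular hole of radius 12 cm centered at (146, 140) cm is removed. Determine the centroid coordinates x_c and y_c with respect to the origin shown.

rectangular body: A = 170 × 180 = 30600.00, centroid at (85.00, 90.00).
semicircular top: A = ½π·85² = 11349.00, centroid at (85.00, 216.08).
triangular fin: A = ½·25·165 = 2062.50, centroid at (178.33, 55.00).
hole: A = −π·12² = -452.39, centroid at (146.00, 140.00).
ΣA = 43559.11 cm², ΣAx_c = 3867428.95 cm³, ΣAy_c = 5256340.28 cm³.
x_c = 3867428.95/43559.11 = 88.79 cm; y_c = 5256340.28/43559.11 = 120.67 cm.

x_c = 88.79 cm, y_c = 120.67 cm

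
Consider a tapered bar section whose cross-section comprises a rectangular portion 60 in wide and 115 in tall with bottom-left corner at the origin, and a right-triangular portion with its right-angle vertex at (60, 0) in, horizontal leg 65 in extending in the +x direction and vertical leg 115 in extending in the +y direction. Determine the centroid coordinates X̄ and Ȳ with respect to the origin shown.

X̄ = 48.15 in, Ȳ = 50.77 in

Part | A | x̄ᵢ | ȳᵢ | A·x̄ᵢ | A·ȳᵢ
rectangular portion | 6900.00 | 30.00 | 57.50 | 207000.00 | 396750.00
triangular portion | 3737.50 | 81.67 | 38.33 | 305229.17 | 143270.83
Σ | 10637.50 |  |  | 512229.17 | 540020.83
X̄ = 512229.17 / 10637.50 = 48.15 in
Ȳ = 540020.83 / 10637.50 = 50.77 in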